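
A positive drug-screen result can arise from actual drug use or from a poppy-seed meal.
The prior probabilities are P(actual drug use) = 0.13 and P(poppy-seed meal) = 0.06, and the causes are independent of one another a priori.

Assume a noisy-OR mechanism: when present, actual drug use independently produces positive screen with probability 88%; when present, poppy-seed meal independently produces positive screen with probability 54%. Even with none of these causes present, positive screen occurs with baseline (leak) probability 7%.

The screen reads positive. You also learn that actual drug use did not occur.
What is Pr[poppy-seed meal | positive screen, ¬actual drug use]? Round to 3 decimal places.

Pr[poppy-seed meal | positive screen, ¬actual drug use] ≈ 0.343

Under noisy-OR, P(positive screen | causes) = 1 − (1−0.07)·∏(1−qᵢ) over the active causes.
P(positive screen | ¬actual drug use) = 0.07×0.94 + 0.5722×0.06 = 0.065800 + 0.034332 = 0.100132
The poppy-seed meal-present share is 0.5722×0.06 = 0.034332.
P(poppy-seed meal | positive screen, ¬actual drug use) = 0.034332 / 0.100132 ≈ 0.343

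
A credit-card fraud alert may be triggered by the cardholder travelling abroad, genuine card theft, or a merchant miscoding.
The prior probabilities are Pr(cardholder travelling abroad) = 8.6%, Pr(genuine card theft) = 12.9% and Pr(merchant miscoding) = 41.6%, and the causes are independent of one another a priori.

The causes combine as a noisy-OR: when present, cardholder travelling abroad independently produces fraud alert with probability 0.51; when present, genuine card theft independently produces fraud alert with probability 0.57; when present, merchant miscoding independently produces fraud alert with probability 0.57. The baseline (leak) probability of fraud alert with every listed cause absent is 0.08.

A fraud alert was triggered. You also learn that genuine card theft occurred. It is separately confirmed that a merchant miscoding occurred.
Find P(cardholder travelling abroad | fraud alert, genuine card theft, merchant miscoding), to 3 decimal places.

Under noisy-OR, P(fraud alert | causes) = 1 − (1−0.08)·∏(1−qᵢ) over the active causes.
Sum P(fraud alert|·) weighted by the priors over both values of cardholder travelling abroad:
  P(fraud alert | genuine card theft, merchant miscoding) = 0.829892*0.914 + 0.916647*0.086
        = 0.758521 + 0.078832 = 0.837353
Configurations with cardholder travelling abroad contribute 0.078832, so
  P(cardholder travelling abroad | fraud alert, genuine card theft, merchant miscoding) = 0.078832 / 0.837353 ≈ 0.094

P(cardholder travelling abroad | fraud alert, genuine card theft, merchant miscoding) ≈ 0.094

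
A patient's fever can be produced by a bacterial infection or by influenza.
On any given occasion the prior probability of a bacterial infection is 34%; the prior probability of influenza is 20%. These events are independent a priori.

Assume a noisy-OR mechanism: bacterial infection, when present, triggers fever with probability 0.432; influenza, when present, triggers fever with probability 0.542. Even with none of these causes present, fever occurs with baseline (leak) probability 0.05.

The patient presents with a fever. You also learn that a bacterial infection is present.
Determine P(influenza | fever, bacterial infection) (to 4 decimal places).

P(influenza | fever, bacterial infection) ≈ 0.2902

Under noisy-OR, P(fever | causes) = 1 − (1−0.05)·∏(1−qᵢ) over the active causes.
Numerator (weight on configurations with influenza): 0.752863*0.2 = 0.150573
Normalizer over all consistent configurations: 0.4604*0.8 + 0.752863*0.2 = 0.518893
P(influenza | fever, bacterial infection) = 0.150573/0.518893 ≈ 0.2902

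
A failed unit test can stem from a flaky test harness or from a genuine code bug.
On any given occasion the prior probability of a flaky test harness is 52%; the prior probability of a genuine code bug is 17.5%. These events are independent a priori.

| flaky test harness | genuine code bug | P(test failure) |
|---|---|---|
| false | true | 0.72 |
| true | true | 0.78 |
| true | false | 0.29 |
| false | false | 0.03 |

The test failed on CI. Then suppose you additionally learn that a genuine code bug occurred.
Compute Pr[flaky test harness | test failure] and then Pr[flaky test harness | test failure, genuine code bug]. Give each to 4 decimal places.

Pr[flaky test harness | test failure] ≈ 0.7297; Pr[flaky test harness | test failure, genuine code bug] ≈ 0.5399

P(test failure) = 0.03·0.48·0.825 + 0.72·0.48·0.175 + 0.29·0.52·0.825 + 0.78·0.52·0.175 = 0.011880 + 0.060480 + 0.124410 + 0.070980 = 0.267750
Of this, 0.195390 comes from 0.124410 + 0.070980 (the flaky test harness=true cases).
So P(flaky test harness | test failure) = 0.195390/0.267750 ≈ 0.7297.

Now condition on the additional information:
By total probability over both values of flaky test harness:
  P(test failure | genuine code bug) = 0.72×0.48 + 0.78×0.52
        = 0.345600 + 0.405600 = 0.751200
Keeping only the flaky test harness-present terms gives 0.405600, so
  P(flaky test harness | test failure, genuine code bug) = 0.405600 / 0.751200 ≈ 0.5399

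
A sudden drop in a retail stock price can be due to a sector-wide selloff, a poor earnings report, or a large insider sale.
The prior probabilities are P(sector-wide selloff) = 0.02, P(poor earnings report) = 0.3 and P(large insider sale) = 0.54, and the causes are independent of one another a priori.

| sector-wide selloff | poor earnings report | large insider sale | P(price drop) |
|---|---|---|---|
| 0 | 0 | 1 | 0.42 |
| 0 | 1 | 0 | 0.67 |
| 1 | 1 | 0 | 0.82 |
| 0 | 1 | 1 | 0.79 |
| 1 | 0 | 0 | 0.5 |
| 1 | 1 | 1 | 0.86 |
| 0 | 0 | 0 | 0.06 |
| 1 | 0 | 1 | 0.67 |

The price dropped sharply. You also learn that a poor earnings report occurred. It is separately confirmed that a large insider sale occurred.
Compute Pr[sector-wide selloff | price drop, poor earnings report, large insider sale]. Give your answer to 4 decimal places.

Pr[sector-wide selloff | price drop, poor earnings report, large insider sale] ≈ 0.0217

P(price drop | poor earnings report, large insider sale) = 0.79·0.98 + 0.86·0.02 = 0.774200 + 0.017200 = 0.791400
The sector-wide selloff-present share is 0.86·0.02 = 0.017200.
Hence the posterior is 0.017200/0.791400 ≈ 0.0217.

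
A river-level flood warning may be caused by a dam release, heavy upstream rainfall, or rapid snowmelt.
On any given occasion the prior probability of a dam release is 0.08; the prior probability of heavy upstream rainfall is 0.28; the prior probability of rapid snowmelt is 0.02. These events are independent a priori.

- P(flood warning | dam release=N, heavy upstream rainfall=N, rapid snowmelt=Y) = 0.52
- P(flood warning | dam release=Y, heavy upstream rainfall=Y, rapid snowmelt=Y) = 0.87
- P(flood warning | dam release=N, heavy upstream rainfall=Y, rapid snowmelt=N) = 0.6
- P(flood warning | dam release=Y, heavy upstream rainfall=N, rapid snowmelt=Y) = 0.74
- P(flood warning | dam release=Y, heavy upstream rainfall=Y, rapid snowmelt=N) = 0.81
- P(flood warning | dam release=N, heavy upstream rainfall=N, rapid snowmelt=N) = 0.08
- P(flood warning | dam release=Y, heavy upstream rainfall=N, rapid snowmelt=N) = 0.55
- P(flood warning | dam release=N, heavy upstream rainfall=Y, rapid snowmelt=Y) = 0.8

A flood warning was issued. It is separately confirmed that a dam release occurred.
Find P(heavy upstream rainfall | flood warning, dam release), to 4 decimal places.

Numerator (weight on configurations with heavy upstream rainfall): 0.222264 + 0.004872 = 0.227136
The normalizing constant is 0.55*0.72*0.98 + 0.74*0.72*0.02 + 0.81*0.28*0.98 + 0.87*0.28*0.02 = 0.625872
P(heavy upstream rainfall | flood warning, dam release) = 0.227136/0.625872 ≈ 0.3629

P(heavy upstream rainfall | flood warning, dam release) ≈ 0.3629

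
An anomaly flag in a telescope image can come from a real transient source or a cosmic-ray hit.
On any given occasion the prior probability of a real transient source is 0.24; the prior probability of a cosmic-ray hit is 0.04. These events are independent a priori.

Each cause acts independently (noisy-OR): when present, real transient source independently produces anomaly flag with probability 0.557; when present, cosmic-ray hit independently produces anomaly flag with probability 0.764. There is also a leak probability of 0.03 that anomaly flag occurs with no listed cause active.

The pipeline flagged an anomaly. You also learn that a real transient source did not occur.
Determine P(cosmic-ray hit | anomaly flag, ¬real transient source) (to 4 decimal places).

Under noisy-OR, P(anomaly flag | causes) = 1 − (1−0.03)·∏(1−qᵢ) over the active causes.
P(anomaly flag | ¬real transient source) = 0.03×0.96 + 0.77108×0.04 = 0.028800 + 0.030843 = 0.059643
Of this, 0.030843 comes from 0.77108×0.04 (the cosmic-ray hit=true cases).
So P(cosmic-ray hit | anomaly flag, ¬real transient source) = 0.030843/0.059643 ≈ 0.5171.

P(cosmic-ray hit | anomaly flag, ¬real transient source) ≈ 0.5171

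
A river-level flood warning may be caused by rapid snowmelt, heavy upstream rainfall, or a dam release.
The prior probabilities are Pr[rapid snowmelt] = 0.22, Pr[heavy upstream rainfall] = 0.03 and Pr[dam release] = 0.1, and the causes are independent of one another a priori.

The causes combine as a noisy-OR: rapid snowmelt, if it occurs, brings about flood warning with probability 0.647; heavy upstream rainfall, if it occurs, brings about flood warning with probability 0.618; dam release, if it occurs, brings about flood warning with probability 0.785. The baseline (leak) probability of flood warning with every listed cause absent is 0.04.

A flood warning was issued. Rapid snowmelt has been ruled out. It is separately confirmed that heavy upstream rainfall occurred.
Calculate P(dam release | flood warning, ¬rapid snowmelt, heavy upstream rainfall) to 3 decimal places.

Under noisy-OR, P(flood warning | causes) = 1 − (1−0.04)·∏(1−qᵢ) over the active causes.
For the numerator, keep only dam release=true terms: 0.921155×0.1 = 0.092116
Denominator P(flood warning | ¬rapid snowmelt, heavy upstream rainfall): 0.63328×0.9 + 0.921155×0.1 = 0.662068
P(dam release | flood warning, ¬rapid snowmelt, heavy upstream rainfall) = 0.092116/0.662068 ≈ 0.139

P(dam release | flood warning, ¬rapid snowmelt, heavy upstream rainfall) ≈ 0.139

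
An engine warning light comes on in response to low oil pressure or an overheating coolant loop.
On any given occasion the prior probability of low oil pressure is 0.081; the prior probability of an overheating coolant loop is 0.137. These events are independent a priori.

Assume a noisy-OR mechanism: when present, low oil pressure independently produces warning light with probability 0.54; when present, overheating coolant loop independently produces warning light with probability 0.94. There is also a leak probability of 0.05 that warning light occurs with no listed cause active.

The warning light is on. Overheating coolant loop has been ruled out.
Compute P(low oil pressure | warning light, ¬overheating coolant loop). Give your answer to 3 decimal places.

P(low oil pressure | warning light, ¬overheating coolant loop) ≈ 0.498

Under noisy-OR, P(warning light | causes) = 1 − (1−0.05)·∏(1−qᵢ) over the active causes.
Sum P(warning light|·) weighted by the priors over both values of low oil pressure:
  P(warning light | ¬overheating coolant loop) = 0.05*0.919 + 0.563*0.081
        = 0.045950 + 0.045603 = 0.091553
The terms with low oil pressure present sum to 0.045603, so
  P(low oil pressure | warning light, ¬overheating coolant loop) = 0.045603 / 0.091553 ≈ 0.498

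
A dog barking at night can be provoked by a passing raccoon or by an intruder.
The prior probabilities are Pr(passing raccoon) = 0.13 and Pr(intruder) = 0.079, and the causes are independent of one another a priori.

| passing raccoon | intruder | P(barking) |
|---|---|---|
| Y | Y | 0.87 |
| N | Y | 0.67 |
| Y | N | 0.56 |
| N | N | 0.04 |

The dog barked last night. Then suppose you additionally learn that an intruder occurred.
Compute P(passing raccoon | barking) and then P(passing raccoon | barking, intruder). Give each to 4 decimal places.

P(passing raccoon | barking) ≈ 0.4931; P(passing raccoon | barking, intruder) ≈ 0.1625

By total probability over the 4 (passing raccoon, intruder) configurations:
  P(barking) = 0.04·0.87·0.921 + 0.67·0.87·0.079 + 0.56·0.13·0.921 + 0.87·0.13·0.079
        = 0.032051 + 0.046049 + 0.067049 + 0.008935 = 0.154084
The terms with passing raccoon present sum to 0.075984, so
  P(passing raccoon | barking) = 0.075984 / 0.154084 ≈ 0.4931

With the extra evidence:
P(barking | intruder) = 0.67×0.87 + 0.87×0.13 = 0.582900 + 0.113100 = 0.696000
Restricting to configurations with passing raccoon present: 0.87×0.13 = 0.113100.
So P(passing raccoon | barking, intruder) = 0.113100/0.696000 ≈ 0.1625.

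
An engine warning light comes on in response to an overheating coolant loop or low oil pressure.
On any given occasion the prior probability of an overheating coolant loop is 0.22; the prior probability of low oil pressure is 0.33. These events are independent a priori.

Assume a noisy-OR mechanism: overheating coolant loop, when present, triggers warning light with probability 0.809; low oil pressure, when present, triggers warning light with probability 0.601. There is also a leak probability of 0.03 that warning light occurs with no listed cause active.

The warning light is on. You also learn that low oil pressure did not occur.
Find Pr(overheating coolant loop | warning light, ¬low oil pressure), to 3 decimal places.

Under noisy-OR, P(warning light | causes) = 1 − (1−0.03)·∏(1−qᵢ) over the active causes.
P(warning light | ¬low oil pressure) = 0.03×0.78 + 0.81473×0.22 = 0.023400 + 0.179241 = 0.202641
The overheating coolant loop-present share is 0.81473×0.22 = 0.179241.
So P(overheating coolant loop | warning light, ¬low oil pressure) = 0.179241/0.202641 ≈ 0.885.

Pr(overheating coolant loop | warning light, ¬low oil pressure) ≈ 0.885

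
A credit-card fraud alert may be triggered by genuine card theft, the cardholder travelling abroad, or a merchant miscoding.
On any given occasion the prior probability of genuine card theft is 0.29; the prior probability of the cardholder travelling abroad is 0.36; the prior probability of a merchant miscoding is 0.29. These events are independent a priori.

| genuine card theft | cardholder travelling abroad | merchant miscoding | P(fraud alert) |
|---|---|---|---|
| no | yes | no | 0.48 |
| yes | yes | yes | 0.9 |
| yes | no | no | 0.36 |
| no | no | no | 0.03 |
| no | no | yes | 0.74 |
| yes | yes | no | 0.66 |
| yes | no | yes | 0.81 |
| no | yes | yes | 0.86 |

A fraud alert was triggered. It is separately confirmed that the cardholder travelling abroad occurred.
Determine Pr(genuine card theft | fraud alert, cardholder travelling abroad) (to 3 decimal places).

Pr(genuine card theft | fraud alert, cardholder travelling abroad) ≈ 0.336

Numerator (weight on configurations with genuine card theft): 0.135894 + 0.075690 = 0.211584
The normalizing constant is 0.48×0.71×0.71 + 0.86×0.71×0.29 + 0.66×0.29×0.71 + 0.9×0.29×0.29 = 0.630626
P(genuine card theft | fraud alert, cardholder travelling abroad) = 0.211584/0.630626 ≈ 0.336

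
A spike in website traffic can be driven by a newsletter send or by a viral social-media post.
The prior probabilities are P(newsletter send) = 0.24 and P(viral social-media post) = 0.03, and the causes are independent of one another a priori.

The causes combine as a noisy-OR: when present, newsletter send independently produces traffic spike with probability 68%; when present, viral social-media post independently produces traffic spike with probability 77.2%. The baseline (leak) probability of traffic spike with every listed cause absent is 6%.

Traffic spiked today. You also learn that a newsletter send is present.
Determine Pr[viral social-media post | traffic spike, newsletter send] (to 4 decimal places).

Pr[viral social-media post | traffic spike, newsletter send] ≈ 0.0396

Under noisy-OR, P(traffic spike | causes) = 1 − (1−0.06)·∏(1−qᵢ) over the active causes.
For the numerator, keep only viral social-media post=true terms: 0.931418·0.03 = 0.027943
Normalizer over all consistent configurations: 0.6992·0.97 + 0.931418·0.03 = 0.706167
P(viral social-media post | traffic spike, newsletter send) = 0.027943/0.706167 ≈ 0.0396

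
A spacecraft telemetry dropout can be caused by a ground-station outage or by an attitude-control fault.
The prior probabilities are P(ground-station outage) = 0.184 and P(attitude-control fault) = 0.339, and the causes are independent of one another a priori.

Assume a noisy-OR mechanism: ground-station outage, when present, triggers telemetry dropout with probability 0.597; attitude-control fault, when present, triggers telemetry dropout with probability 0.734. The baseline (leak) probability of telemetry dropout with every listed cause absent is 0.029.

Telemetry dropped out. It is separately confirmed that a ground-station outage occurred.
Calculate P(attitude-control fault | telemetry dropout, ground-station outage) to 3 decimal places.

P(attitude-control fault | telemetry dropout, ground-station outage) ≈ 0.430

Under noisy-OR, P(telemetry dropout | causes) = 1 − (1−0.029)·∏(1−qᵢ) over the active causes.
Numerator (weight on configurations with attitude-control fault): 0.895911*0.339 = 0.303714
Denominator P(telemetry dropout | ground-station outage): 0.608687*0.661 + 0.895911*0.339 = 0.706056
P(attitude-control fault | telemetry dropout, ground-station outage) = 0.303714/0.706056 ≈ 0.430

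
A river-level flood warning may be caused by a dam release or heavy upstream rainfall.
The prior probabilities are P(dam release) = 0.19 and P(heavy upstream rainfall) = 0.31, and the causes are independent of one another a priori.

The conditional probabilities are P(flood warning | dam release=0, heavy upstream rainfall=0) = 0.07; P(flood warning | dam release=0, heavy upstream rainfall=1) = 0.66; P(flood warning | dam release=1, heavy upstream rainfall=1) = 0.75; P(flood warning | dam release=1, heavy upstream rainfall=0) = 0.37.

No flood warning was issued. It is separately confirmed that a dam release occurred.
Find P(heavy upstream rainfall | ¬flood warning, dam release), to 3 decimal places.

Sum P(¬flood warning|·) weighted by the priors over both values of heavy upstream rainfall:
  P(¬flood warning | dam release) = 0.63×0.69 + 0.25×0.31
        = 0.434700 + 0.077500 = 0.512200
Configurations with heavy upstream rainfall contribute 0.077500, so
  P(heavy upstream rainfall | ¬flood warning, dam release) = 0.077500 / 0.512200 ≈ 0.151

P(heavy upstream rainfall | ¬flood warning, dam release) ≈ 0.151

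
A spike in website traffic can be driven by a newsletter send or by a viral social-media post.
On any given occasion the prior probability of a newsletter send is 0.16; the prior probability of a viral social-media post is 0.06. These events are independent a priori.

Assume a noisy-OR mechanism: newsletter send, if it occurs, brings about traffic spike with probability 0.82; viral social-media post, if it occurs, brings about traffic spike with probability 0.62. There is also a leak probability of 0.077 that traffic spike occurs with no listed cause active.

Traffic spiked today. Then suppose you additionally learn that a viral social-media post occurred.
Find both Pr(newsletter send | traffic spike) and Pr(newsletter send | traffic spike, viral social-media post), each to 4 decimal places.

Pr(newsletter send | traffic spike) ≈ 0.5897; Pr(newsletter send | traffic spike, viral social-media post) ≈ 0.2156

Under noisy-OR, P(traffic spike | causes) = 1 − (1−0.077)·∏(1−qᵢ) over the active causes.
P(traffic spike) = 0.077*0.84*0.94 + 0.64926*0.84*0.06 + 0.83386*0.16*0.94 + 0.936867*0.16*0.06 = 0.060799 + 0.032723 + 0.125413 + 0.008994 = 0.227929
The newsletter send-present share is 0.125413 + 0.008994 = 0.134407.
So P(newsletter send | traffic spike) = 0.134407/0.227929 ≈ 0.5897.

With the extra evidence:
P(traffic spike | viral social-media post) = 0.64926*0.84 + 0.936867*0.16 = 0.545378 + 0.149899 = 0.695277
Restricting to configurations with newsletter send present: 0.936867*0.16 = 0.149899.
So P(newsletter send | traffic spike, viral social-media post) = 0.149899/0.695277 ≈ 0.2156.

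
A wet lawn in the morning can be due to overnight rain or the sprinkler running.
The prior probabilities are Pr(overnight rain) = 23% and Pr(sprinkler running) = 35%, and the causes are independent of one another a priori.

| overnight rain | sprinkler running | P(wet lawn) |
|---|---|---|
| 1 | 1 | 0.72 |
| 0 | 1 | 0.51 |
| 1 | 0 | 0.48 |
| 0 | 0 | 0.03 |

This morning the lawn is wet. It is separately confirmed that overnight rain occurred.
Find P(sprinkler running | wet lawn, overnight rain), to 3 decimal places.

P(sprinkler running | wet lawn, overnight rain) ≈ 0.447

Sum P(wet lawn|·) weighted by the priors over both values of sprinkler running:
  P(wet lawn | overnight rain) = 0.48*0.65 + 0.72*0.35
        = 0.312000 + 0.252000 = 0.564000
The terms with sprinkler running present sum to 0.252000, so
  P(sprinkler running | wet lawn, overnight rain) = 0.252000 / 0.564000 ≈ 0.447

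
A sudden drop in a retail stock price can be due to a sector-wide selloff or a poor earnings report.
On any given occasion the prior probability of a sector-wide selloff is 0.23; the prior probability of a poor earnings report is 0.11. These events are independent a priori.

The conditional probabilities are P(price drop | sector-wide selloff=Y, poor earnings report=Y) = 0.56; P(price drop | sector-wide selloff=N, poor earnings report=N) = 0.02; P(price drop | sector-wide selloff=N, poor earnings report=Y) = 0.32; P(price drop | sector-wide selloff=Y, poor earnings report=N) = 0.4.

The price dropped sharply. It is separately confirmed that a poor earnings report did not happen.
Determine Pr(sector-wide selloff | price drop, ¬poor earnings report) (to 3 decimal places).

P(price drop | ¬poor earnings report) = 0.02*0.77 + 0.4*0.23 = 0.015400 + 0.092000 = 0.107400
Restricting to configurations with sector-wide selloff present: 0.4*0.23 = 0.092000.
So P(sector-wide selloff | price drop, ¬poor earnings report) = 0.092000/0.107400 ≈ 0.857.

Pr(sector-wide selloff | price drop, ¬poor earnings report) ≈ 0.857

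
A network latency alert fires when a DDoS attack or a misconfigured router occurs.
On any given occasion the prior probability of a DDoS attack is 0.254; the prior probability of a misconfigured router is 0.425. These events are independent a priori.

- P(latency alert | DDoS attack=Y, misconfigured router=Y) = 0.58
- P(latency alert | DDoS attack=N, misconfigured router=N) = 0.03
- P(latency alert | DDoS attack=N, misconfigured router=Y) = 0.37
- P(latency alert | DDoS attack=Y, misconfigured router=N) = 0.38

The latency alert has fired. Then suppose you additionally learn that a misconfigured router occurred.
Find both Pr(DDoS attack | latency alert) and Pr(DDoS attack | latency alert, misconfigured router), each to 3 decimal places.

Pr(DDoS attack | latency alert) ≈ 0.476; Pr(DDoS attack | latency alert, misconfigured router) ≈ 0.348

By total probability over the 4 (DDoS attack, misconfigured router) configurations:
  P(latency alert) = 0.03·0.746·0.575 + 0.37·0.746·0.425 + 0.38·0.254·0.575 + 0.58·0.254·0.425
        = 0.012868 + 0.117308 + 0.055499 + 0.062611 = 0.248286
The terms with DDoS attack present sum to 0.118110, so
  P(DDoS attack | latency alert) = 0.118110 / 0.248286 ≈ 0.476

Now also conditioning on misconfigured router=true:
Sum P(latency alert|·) weighted by the priors over both values of DDoS attack:
  P(latency alert | misconfigured router) = 0.37*0.746 + 0.58*0.254
        = 0.276020 + 0.147320 = 0.423340
Keeping only the DDoS attack-present terms gives 0.147320, so
  P(DDoS attack | latency alert, misconfigured router) = 0.147320 / 0.423340 ≈ 0.348
This is intercausal reasoning (explaining away): once misconfigured router accounts for the latency alert, DDoS attack becomes less likely.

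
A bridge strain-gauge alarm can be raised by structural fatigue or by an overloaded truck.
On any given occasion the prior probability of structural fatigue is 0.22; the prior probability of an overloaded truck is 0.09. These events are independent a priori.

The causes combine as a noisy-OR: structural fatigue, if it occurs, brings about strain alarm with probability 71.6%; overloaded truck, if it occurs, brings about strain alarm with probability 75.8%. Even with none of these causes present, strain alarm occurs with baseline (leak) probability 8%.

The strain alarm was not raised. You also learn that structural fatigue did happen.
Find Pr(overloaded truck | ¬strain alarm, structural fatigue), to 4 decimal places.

Under noisy-OR, P(strain alarm | causes) = 1 − (1−0.08)·∏(1−qᵢ) over the active causes.
By total probability over both values of overloaded truck:
  P(¬strain alarm | structural fatigue) = 0.26128*0.91 + 0.06323*0.09
        = 0.237765 + 0.005691 = 0.243456
Configurations with overloaded truck contribute 0.005691, so
  P(overloaded truck | ¬strain alarm, structural fatigue) = 0.005691 / 0.243456 ≈ 0.0234

Pr(overloaded truck | ¬strain alarm, structural fatigue) ≈ 0.0234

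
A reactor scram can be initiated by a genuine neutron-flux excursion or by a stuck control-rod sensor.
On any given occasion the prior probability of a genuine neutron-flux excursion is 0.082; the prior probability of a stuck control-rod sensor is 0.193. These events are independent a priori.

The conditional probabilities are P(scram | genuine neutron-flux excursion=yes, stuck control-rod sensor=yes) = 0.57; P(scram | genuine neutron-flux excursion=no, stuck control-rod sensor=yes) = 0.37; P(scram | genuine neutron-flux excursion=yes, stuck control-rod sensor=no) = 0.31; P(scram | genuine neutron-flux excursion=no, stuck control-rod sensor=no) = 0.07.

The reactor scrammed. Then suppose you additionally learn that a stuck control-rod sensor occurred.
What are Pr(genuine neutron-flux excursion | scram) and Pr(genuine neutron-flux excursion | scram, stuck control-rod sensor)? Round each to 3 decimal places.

Pr(genuine neutron-flux excursion | scram) ≈ 0.201; Pr(genuine neutron-flux excursion | scram, stuck control-rod sensor) ≈ 0.121

Weight on genuine neutron-flux excursion=true, given the evidence: 0.020514 + 0.009021 = 0.029535
Denominator P(scram): 0.07×0.918×0.807 + 0.37×0.918×0.193 + 0.31×0.082×0.807 + 0.57×0.082×0.193 = 0.146947
Posterior = 0.029535 / 0.146947 ≈ 0.201

Now also conditioning on stuck control-rod sensor=true:
Numerator (weight on configurations with genuine neutron-flux excursion): 0.57·0.082 = 0.046740
The normalizing constant is 0.37·0.918 + 0.57·0.082 = 0.386400
Posterior = 0.046740 / 0.386400 ≈ 0.121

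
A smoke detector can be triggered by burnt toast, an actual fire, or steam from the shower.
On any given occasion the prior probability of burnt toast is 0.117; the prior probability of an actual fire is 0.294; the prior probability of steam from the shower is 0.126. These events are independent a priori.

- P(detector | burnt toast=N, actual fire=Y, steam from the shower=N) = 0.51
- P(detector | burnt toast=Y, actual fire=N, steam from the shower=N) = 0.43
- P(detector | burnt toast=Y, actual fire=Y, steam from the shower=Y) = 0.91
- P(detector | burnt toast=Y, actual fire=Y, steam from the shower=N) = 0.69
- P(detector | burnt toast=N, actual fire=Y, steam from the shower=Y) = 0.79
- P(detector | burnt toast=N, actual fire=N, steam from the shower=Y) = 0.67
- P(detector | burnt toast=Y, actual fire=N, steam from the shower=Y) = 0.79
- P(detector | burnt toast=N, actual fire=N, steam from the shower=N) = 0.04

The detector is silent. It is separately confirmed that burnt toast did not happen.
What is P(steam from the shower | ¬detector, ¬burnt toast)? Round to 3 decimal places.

Numerator (weight on configurations with steam from the shower): 0.029355 + 0.007779 = 0.037134
Normalizer over all consistent configurations: 0.96*0.706*0.874 + 0.33*0.706*0.126 + 0.49*0.294*0.874 + 0.21*0.294*0.126 = 0.755404
P(steam from the shower | ¬detector, ¬burnt toast) = 0.037134/0.755404 ≈ 0.049

P(steam from the shower | ¬detector, ¬burnt toast) ≈ 0.049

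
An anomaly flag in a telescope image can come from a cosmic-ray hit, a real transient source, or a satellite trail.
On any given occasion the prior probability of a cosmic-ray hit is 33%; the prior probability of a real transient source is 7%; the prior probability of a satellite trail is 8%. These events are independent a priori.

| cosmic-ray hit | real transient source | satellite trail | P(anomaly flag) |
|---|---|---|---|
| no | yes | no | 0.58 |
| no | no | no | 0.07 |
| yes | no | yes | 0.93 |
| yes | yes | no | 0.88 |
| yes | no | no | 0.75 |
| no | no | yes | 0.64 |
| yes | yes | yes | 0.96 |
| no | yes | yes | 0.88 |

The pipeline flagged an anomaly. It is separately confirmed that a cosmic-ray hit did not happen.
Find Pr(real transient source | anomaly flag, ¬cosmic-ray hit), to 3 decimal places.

Pr(real transient source | anomaly flag, ¬cosmic-ray hit) ≈ 0.282

For the numerator, keep only real transient source=true terms: 0.037352 + 0.004928 = 0.042280
Normalizer over all consistent configurations: 0.07·0.93·0.92 + 0.64·0.93·0.08 + 0.58·0.07·0.92 + 0.88·0.07·0.08 = 0.149788
P(real transient source | anomaly flag, ¬cosmic-ray hit) = 0.042280/0.149788 ≈ 0.282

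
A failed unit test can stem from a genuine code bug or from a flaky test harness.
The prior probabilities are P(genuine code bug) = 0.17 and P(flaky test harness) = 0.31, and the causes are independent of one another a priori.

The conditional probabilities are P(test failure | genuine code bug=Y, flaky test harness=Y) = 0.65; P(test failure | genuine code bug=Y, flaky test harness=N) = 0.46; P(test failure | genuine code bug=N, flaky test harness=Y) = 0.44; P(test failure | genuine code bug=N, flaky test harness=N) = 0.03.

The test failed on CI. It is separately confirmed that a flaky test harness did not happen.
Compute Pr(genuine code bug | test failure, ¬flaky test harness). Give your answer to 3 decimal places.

Numerator (weight on configurations with genuine code bug): 0.46·0.17 = 0.078200
The normalizing constant is 0.03·0.83 + 0.46·0.17 = 0.103100
P(genuine code bug | test failure, ¬flaky test harness) = 0.078200/0.103100 ≈ 0.758

Pr(genuine code bug | test failure, ¬flaky test harness) ≈ 0.758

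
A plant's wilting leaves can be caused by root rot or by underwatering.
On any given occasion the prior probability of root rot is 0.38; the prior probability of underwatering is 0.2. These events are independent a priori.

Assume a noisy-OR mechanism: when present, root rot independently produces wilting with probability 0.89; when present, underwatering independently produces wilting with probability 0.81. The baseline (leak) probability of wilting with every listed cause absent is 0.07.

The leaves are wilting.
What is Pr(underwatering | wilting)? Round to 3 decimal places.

Under noisy-OR, P(wilting | causes) = 1 − (1−0.07)·∏(1−qᵢ) over the active causes.
Numerator (weight on configurations with underwatering): 0.102089 + 0.074523 = 0.176612
The normalizing constant is 0.07*0.62*0.8 + 0.8233*0.62*0.2 + 0.8977*0.38*0.8 + 0.980563*0.38*0.2 = 0.484233
Posterior = 0.176612 / 0.484233 ≈ 0.365

Pr(underwatering | wilting) ≈ 0.365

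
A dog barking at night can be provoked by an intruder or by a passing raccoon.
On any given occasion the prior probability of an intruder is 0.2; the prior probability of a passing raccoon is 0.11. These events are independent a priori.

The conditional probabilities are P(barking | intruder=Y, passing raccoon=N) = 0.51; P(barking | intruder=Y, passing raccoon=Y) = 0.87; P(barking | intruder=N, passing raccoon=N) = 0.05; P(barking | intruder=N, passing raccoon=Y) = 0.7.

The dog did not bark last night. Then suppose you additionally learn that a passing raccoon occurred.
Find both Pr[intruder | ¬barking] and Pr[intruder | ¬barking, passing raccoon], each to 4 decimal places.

Pr[intruder | ¬barking] ≈ 0.1136; Pr[intruder | ¬barking, passing raccoon] ≈ 0.0977

Enumerate the 4 (intruder, passing raccoon) configurations and weight by the priors:
  P(¬barking) = 0.95×0.8×0.89 + 0.3×0.8×0.11 + 0.49×0.2×0.89 + 0.13×0.2×0.11
        = 0.676400 + 0.026400 + 0.087220 + 0.002860 = 0.792880
Keeping only the intruder-present terms gives 0.090080, so
  P(intruder | ¬barking) = 0.090080 / 0.792880 ≈ 0.1136

Now also conditioning on passing raccoon=true:
Enumerate both values of intruder and weight by the priors:
  P(¬barking | passing raccoon) = 0.3·0.8 + 0.13·0.2
        = 0.240000 + 0.026000 = 0.266000
Keeping only the intruder-present terms gives 0.026000, so
  P(intruder | ¬barking, passing raccoon) = 0.026000 / 0.266000 ≈ 0.0977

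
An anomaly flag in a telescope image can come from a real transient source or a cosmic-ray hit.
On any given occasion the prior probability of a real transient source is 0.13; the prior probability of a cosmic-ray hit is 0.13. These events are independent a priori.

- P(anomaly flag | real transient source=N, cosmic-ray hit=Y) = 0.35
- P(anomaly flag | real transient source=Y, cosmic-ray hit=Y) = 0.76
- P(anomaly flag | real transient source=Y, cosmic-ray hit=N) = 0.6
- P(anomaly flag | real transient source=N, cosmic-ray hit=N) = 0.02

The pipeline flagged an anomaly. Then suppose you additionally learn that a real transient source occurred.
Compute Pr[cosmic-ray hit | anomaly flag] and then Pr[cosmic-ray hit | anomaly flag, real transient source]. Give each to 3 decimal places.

Sum P(anomaly flag|·) weighted by the priors over the 4 (real transient source, cosmic-ray hit) configurations:
  P(anomaly flag) = 0.02*0.87*0.87 + 0.35*0.87*0.13 + 0.6*0.13*0.87 + 0.76*0.13*0.13
        = 0.015138 + 0.039585 + 0.067860 + 0.012844 = 0.135427
The terms with cosmic-ray hit present sum to 0.052429, so
  P(cosmic-ray hit | anomaly flag) = 0.052429 / 0.135427 ≈ 0.387

With the extra evidence:
Numerator (weight on configurations with cosmic-ray hit): 0.76*0.13 = 0.098800
Denominator P(anomaly flag | real transient source): 0.6*0.87 + 0.76*0.13 = 0.620800
P(cosmic-ray hit | anomaly flag, real transient source) = 0.098800/0.620800 ≈ 0.159

Pr[cosmic-ray hit | anomaly flag] ≈ 0.387; Pr[cosmic-ray hit | anomaly flag, real transient source] ≈ 0.159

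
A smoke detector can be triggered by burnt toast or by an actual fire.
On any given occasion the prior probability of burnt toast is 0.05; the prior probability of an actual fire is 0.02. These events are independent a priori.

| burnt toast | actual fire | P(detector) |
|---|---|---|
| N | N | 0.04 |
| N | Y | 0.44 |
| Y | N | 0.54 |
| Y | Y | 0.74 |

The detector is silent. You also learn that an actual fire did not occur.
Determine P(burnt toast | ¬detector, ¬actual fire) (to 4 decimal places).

Enumerate both values of burnt toast and weight by the priors:
  P(¬detector | ¬actual fire) = 0.96·0.95 + 0.46·0.05
        = 0.912000 + 0.023000 = 0.935000
The terms with burnt toast present sum to 0.023000, so
  P(burnt toast | ¬detector, ¬actual fire) = 0.023000 / 0.935000 ≈ 0.0246

P(burnt toast | ¬detector, ¬actual fire) ≈ 0.0246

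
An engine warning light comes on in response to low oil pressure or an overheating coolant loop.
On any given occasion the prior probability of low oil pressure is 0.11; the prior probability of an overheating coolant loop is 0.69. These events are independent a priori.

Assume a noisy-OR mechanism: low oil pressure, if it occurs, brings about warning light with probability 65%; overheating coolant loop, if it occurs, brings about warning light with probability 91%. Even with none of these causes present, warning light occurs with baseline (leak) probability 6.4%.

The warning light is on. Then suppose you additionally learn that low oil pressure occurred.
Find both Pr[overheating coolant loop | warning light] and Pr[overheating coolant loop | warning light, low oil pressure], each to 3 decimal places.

Pr[overheating coolant loop | warning light] ≈ 0.940; Pr[overheating coolant loop | warning light, low oil pressure] ≈ 0.763

Under noisy-OR, P(warning light | causes) = 1 − (1−0.064)·∏(1−qᵢ) over the active causes.
P(warning light) = 0.064×0.89×0.31 + 0.91576×0.89×0.69 + 0.6724×0.11×0.31 + 0.970516×0.11×0.69 = 0.017658 + 0.562368 + 0.022929 + 0.073662 = 0.676617
The overheating coolant loop-present share is 0.562368 + 0.073662 = 0.636030.
So P(overheating coolant loop | warning light) = 0.636030/0.676617 ≈ 0.940.

Now condition on the additional information:
For the numerator, keep only overheating coolant loop=true terms: 0.970516·0.69 = 0.669656
Denominator P(warning light | low oil pressure): 0.6724·0.31 + 0.970516·0.69 = 0.878100
Posterior = 0.669656 / 0.878100 ≈ 0.763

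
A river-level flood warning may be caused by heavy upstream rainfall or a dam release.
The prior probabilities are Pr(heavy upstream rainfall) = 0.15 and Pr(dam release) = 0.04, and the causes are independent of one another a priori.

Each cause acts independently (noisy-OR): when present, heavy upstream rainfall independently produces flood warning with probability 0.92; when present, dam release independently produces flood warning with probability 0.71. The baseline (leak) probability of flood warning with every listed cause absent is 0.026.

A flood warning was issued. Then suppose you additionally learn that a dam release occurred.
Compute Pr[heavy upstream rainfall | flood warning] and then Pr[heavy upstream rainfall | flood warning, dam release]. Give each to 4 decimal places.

Pr[heavy upstream rainfall | flood warning] ≈ 0.7525; Pr[heavy upstream rainfall | flood warning, dam release] ≈ 0.1938

Under noisy-OR, P(flood warning | causes) = 1 − (1−0.026)·∏(1−qᵢ) over the active causes.
Numerator (weight on configurations with heavy upstream rainfall): 0.132780 + 0.005864 = 0.138644
The normalizing constant is 0.026×0.85×0.96 + 0.71754×0.85×0.04 + 0.92208×0.15×0.96 + 0.977403×0.15×0.04 = 0.184256
P(heavy upstream rainfall | flood warning) = 0.138644/0.184256 ≈ 0.7525

With the extra evidence:
Sum P(flood warning|·) weighted by the priors over both values of heavy upstream rainfall:
  P(flood warning | dam release) = 0.71754*0.85 + 0.977403*0.15
        = 0.609909 + 0.146610 = 0.756519
Keeping only the heavy upstream rainfall-present terms gives 0.146610, so
  P(heavy upstream rainfall | flood warning, dam release) = 0.146610 / 0.756519 ≈ 0.1938
This is intercausal reasoning (explaining away): once dam release accounts for the flood warning, heavy upstream rainfall becomes less likely.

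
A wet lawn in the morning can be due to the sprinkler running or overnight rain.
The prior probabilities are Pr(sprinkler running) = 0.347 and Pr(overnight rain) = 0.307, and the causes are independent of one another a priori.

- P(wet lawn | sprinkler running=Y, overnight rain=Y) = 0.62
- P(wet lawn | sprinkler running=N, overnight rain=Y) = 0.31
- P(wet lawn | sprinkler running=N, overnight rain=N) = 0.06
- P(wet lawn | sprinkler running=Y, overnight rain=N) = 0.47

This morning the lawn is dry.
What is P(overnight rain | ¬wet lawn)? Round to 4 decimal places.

Numerator (weight on configurations with overnight rain): 0.138325 + 0.040481 = 0.178806
Denominator P(¬wet lawn): 0.94*0.653*0.693 + 0.69*0.653*0.307 + 0.53*0.347*0.693 + 0.38*0.347*0.307 = 0.731633
Posterior = 0.178806 / 0.731633 ≈ 0.2444

P(overnight rain | ¬wet lawn) ≈ 0.2444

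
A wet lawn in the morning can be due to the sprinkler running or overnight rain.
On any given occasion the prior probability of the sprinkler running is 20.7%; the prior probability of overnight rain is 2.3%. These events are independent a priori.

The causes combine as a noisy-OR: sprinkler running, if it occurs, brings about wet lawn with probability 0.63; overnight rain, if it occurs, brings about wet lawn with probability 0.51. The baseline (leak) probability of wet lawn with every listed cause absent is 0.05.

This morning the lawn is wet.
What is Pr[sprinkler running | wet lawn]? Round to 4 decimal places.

Under noisy-OR, P(wet lawn | causes) = 1 − (1−0.05)·∏(1−qᵢ) over the active causes.
Sum P(wet lawn|·) weighted by the priors over the 4 (sprinkler running, overnight rain) configurations:
  P(wet lawn) = 0.05·0.793·0.977 + 0.5345·0.793·0.023 + 0.6485·0.207·0.977 + 0.827765·0.207·0.023
        = 0.038738 + 0.009749 + 0.131152 + 0.003941 = 0.183580
The terms with sprinkler running present sum to 0.135093, so
  P(sprinkler running | wet lawn) = 0.135093 / 0.183580 ≈ 0.7359

Pr[sprinkler running | wet lawn] ≈ 0.7359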